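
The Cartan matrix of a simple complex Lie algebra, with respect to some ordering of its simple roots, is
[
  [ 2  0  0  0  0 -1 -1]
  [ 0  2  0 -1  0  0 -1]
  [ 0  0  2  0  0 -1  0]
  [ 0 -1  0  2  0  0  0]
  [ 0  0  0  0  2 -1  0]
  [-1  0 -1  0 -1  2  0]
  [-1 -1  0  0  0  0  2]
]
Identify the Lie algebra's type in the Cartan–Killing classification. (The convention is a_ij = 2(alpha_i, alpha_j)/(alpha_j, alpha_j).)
D_7

The matrix has rank 7 with 2's on the diagonal. Reading the off-diagonal entries as Dynkin edges (a single edge where a_ij = a_ji = -1; a double or triple edge where a_ij * a_ji = 2 or 3), the diagram is a chain of 5 nodes with a fork of two nodes at one end (D_7). One simple-root ordering that puts it in standard form is (alpha_4, alpha_2, alpha_7, alpha_1, alpha_6, alpha_5, alpha_3). So the algebra is type D_7, i.e. so(14).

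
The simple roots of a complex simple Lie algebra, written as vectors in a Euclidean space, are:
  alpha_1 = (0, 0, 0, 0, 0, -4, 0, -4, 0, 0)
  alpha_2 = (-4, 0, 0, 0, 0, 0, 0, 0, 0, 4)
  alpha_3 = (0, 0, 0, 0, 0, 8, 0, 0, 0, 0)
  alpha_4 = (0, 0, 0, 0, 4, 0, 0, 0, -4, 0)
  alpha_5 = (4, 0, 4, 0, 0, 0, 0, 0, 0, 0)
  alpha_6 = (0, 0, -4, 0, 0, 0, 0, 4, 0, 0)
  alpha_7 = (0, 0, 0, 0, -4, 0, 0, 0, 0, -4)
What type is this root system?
C7

Compute the Cartan integers a_ij = 2(alpha_i, alpha_j)/(alpha_j, alpha_j); the resulting 7x7 Cartan matrix is
[[2, 0, -1, 0, 0, -1, 0], [0, 2, 0, 0, -1, 0, -1], [-2, 0, 2, 0, 0, 0, 0], [0, 0, 0, 2, 0, 0, -1], [0, -1, 0, 0, 2, -1, 0], [-1, 0, 0, 0, -1, 2, 0], [0, -1, 0, -1, 0, 0, 2]].
The roots have two lengths (squared-length ratio 2:1); the short ones are alpha_{1,2,4,5,6,7}. The associated Dynkin diagram is a chain of 7 nodes with a double edge at one end; the terminal node there is the unique long simple root (C_7), so the type is C_7 (the algebra sp(14)).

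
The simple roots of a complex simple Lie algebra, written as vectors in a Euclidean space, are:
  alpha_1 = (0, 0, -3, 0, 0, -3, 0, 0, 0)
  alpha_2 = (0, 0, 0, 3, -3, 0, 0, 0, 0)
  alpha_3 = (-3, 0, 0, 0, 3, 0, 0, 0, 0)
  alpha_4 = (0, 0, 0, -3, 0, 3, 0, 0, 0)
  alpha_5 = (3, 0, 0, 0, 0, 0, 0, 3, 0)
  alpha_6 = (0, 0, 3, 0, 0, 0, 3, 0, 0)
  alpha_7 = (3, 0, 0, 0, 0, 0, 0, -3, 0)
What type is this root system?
Compute the Cartan integers a_ij = 2(alpha_i, alpha_j)/(alpha_j, alpha_j); the resulting 7x7 Cartan matrix is
[[2, 0, 0, -1, 0, -1, 0], [0, 2, -1, -1, 0, 0, 0], [0, -1, 2, 0, -1, 0, -1], [-1, -1, 0, 2, 0, 0, 0], [0, 0, -1, 0, 2, 0, 0], [-1, 0, 0, 0, 0, 2, 0], [0, 0, -1, 0, 0, 0, 2]].
All simple roots have the same length, so the diagram is simply laced. The associated Dynkin diagram is a chain of 5 nodes with a fork of two nodes at one end (D_7), so the type is D_7 (the algebra so(14)).

D_7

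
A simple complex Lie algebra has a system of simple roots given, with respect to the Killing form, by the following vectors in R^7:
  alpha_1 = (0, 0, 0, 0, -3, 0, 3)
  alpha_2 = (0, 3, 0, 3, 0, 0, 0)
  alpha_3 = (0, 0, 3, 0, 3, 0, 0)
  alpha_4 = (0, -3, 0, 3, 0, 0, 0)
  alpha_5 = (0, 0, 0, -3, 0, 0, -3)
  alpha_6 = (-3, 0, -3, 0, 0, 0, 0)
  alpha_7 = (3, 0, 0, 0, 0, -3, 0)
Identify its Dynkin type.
Compute the Cartan integers a_ij = 2(alpha_i, alpha_j)/(alpha_j, alpha_j); the resulting 7x7 Cartan matrix is
[[2, 0, -1, 0, -1, 0, 0], [0, 2, 0, 0, -1, 0, 0], [-1, 0, 2, 0, 0, -1, 0], [0, 0, 0, 2, -1, 0, 0], [-1, -1, 0, -1, 2, 0, 0], [0, 0, -1, 0, 0, 2, -1], [0, 0, 0, 0, 0, -1, 2]].
All simple roots have the same length, so the diagram is simply laced. The associated Dynkin diagram is a chain of 5 nodes with a fork of two nodes at one end (D_7), so the type is D_7 (the algebra so(14)).

D_7 (so(14))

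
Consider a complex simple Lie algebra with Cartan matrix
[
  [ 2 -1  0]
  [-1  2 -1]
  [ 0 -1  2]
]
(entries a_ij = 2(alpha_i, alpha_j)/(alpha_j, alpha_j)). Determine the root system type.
The matrix has rank 3 with 2's on the diagonal. Reading the off-diagonal entries as Dynkin edges (a single edge where a_ij = a_ji = -1; a double or triple edge where a_ij * a_ji = 2 or 3), the diagram is a chain of 3 nodes with single edges (A_3). One simple-root ordering that puts it in standard form is (alpha_1, alpha_2, alpha_3). So the algebra is type A_3, i.e. sl(4).

type A_3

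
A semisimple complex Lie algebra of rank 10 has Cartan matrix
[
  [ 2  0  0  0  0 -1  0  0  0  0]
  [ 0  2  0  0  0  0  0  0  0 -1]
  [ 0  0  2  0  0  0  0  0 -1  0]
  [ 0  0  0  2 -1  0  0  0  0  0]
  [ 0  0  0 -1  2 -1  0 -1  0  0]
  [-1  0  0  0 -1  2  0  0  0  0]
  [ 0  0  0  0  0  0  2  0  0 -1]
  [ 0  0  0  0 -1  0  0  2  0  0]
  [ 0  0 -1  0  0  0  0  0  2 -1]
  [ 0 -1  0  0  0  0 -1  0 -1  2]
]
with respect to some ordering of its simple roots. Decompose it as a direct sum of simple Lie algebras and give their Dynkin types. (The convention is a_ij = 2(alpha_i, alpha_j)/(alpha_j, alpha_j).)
The diagram associated to this matrix has two connected components: the simple roots {alpha_2, alpha_3, alpha_7, alpha_9, alpha_10} form a chain of 3 nodes with a fork of two nodes at one end (D_5), and {alpha_1, alpha_4, alpha_5, alpha_6, alpha_8} form a chain of 3 nodes with a fork of two nodes at one end (D_5). A semisimple Lie algebra decomposes uniquely as the direct sum of simple ideals, one per connected component of its Dynkin diagram, so g ≅ D_5 ⊕ D_5 (dimension 45 + 45 = 90).

D_5 (so(10)) + D_5 (so(10))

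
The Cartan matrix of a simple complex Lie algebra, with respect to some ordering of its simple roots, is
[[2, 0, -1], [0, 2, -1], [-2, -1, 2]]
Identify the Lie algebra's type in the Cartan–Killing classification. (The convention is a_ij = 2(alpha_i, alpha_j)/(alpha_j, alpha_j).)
The matrix has rank 3 with 2's on the diagonal. Reading the off-diagonal entries as Dynkin edges (a single edge where a_ij = a_ji = -1; a double or triple edge where a_ij * a_ji = 2 or 3), the diagram is a chain of 3 nodes with a double edge at one end; the terminal node there is the unique short simple root (B_3). One simple-root ordering that puts it in standard form is (alpha_2, alpha_3, alpha_1). So the algebra is type B_3, i.e. so(7).

B_3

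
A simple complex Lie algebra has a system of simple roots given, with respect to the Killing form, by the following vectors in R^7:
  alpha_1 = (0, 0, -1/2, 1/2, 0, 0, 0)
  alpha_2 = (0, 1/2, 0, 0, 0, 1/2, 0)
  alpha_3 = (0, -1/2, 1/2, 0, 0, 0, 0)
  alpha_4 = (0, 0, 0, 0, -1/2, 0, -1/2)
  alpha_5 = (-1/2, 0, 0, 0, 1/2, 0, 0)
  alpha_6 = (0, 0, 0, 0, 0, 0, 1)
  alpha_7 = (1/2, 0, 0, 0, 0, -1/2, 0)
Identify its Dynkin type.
Compute the Cartan integers a_ij = 2(alpha_i, alpha_j)/(alpha_j, alpha_j); the resulting 7x7 Cartan matrix is
[[2, 0, -1, 0, 0, 0, 0], [0, 2, -1, 0, 0, 0, -1], [-1, -1, 2, 0, 0, 0, 0], [0, 0, 0, 2, -1, -1, 0], [0, 0, 0, -1, 2, 0, -1], [0, 0, 0, -2, 0, 2, 0], [0, -1, 0, 0, -1, 0, 2]].
The roots have two lengths (squared-length ratio 2:1); the short ones are alpha_{1,2,3,4,5,7}. The associated Dynkin diagram is a chain of 7 nodes with a double edge at one end; the terminal node there is the unique long simple root (C_7), so the type is C_7 (the algebra sp(14)).

C_7 (sp(14))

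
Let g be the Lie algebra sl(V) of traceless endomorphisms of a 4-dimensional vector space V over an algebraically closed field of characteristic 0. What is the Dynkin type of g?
This is sl(4), which has dimension 4^2 - 1 = 15 and rank 4 - 1 = 3 (a Cartan subalgebra is the diagonal traceless matrices). In the classification of classical Lie algebras, the special linear algebra sl(n+1) has type A_n; here n = 3, so the Dynkin diagram is a chain of 3 nodes with single edges (A_3). Hence the type is A_3.

type A_3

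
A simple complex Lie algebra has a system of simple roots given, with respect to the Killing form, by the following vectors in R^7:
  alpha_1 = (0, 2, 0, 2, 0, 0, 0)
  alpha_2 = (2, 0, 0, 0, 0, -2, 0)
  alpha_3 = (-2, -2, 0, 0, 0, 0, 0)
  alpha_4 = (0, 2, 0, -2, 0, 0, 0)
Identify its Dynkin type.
D4

Compute the Cartan integers a_ij = 2(alpha_i, alpha_j)/(alpha_j, alpha_j); the resulting 4x4 Cartan matrix is
[[2, 0, -1, 0], [0, 2, -1, 0], [-1, -1, 2, -1], [0, 0, -1, 2]].
All simple roots have the same length, so the diagram is simply laced. The associated Dynkin diagram is a chain of 2 nodes with a fork of two nodes at one end (D_4), so the type is D_4 (the algebra so(8)).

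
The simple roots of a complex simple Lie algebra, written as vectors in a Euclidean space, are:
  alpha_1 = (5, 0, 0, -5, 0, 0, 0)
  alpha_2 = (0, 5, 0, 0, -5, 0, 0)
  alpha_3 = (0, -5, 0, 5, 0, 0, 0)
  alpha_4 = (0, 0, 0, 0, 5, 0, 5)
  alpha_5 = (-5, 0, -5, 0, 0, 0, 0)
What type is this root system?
A5

Compute the Cartan integers a_ij = 2(alpha_i, alpha_j)/(alpha_j, alpha_j); the resulting 5x5 Cartan matrix is
[[2, 0, -1, 0, -1], [0, 2, -1, -1, 0], [-1, -1, 2, 0, 0], [0, -1, 0, 2, 0], [-1, 0, 0, 0, 2]].
All simple roots have the same length, so the diagram is simply laced. The associated Dynkin diagram is a chain of 5 nodes with single edges (A_5), so the type is A_5 (the algebra sl(6)).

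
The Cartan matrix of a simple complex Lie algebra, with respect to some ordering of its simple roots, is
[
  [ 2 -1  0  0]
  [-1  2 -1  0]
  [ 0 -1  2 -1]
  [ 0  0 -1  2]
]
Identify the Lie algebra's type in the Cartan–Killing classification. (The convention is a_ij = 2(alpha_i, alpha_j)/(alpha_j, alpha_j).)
A_4 (sl(5))

The matrix has rank 4 with 2's on the diagonal. Reading the off-diagonal entries as Dynkin edges (a single edge where a_ij = a_ji = -1; a double or triple edge where a_ij * a_ji = 2 or 3), the diagram is a chain of 4 nodes with single edges (A_4). One simple-root ordering that puts it in standard form is (alpha_1, alpha_2, alpha_3, alpha_4). So the algebra is type A_4, i.e. sl(5).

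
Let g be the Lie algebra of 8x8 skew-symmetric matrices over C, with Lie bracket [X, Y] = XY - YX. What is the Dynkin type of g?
D4

This is so(8) with 8 even, which has dimension 8(8-1)/2 = 28 and rank 8/2 = 4. In the classification of classical Lie algebras, the orthogonal algebra so(2n) in an even number of variables has type D_n; here n = 4, so the Dynkin diagram is a chain of 2 nodes with a fork of two nodes at one end (D_4). Hence the type is D_4.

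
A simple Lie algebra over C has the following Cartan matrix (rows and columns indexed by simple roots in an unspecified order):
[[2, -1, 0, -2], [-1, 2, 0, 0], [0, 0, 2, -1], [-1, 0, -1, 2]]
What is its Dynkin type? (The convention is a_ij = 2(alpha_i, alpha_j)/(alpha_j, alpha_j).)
The matrix has rank 4 with 2's on the diagonal. Reading the off-diagonal entries as Dynkin edges (a single edge where a_ij = a_ji = -1; a double or triple edge where a_ij * a_ji = 2 or 3), the diagram is a chain of 4 nodes with a double edge between the middle two (F_4). One simple-root ordering that puts it in standard form is (alpha_2, alpha_1, alpha_4, alpha_3). So the algebra is type F_4.

F_4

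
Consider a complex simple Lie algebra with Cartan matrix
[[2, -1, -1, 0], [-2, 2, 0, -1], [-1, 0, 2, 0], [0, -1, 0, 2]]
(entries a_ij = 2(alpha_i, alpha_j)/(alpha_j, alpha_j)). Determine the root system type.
F4

The matrix has rank 4 with 2's on the diagonal. Reading the off-diagonal entries as Dynkin edges (a single edge where a_ij = a_ji = -1; a double or triple edge where a_ij * a_ji = 2 or 3), the diagram is a chain of 4 nodes with a double edge between the middle two (F_4). One simple-root ordering that puts it in standard form is (alpha_4, alpha_2, alpha_1, alpha_3). So the algebra is type F_4.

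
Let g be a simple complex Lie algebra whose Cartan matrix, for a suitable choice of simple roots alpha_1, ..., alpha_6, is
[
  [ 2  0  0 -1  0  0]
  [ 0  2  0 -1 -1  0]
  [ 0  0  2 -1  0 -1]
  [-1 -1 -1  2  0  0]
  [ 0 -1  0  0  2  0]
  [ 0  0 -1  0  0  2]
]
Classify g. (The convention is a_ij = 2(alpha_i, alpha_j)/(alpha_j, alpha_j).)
The matrix has rank 6 with 2's on the diagonal. Reading the off-diagonal entries as Dynkin edges (a single edge where a_ij = a_ji = -1; a double or triple edge where a_ij * a_ji = 2 or 3), the diagram is a chain of 5 nodes with one extra node attached to the third node from one end (E_6). One simple-root ordering that puts it in standard form is (alpha_6, alpha_1, alpha_3, alpha_4, alpha_2, alpha_5). So the algebra is type E_6.

type E_6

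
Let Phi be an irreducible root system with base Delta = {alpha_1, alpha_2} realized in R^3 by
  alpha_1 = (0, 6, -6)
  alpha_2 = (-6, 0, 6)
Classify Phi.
Compute the Cartan integers a_ij = 2(alpha_i, alpha_j)/(alpha_j, alpha_j); the resulting 2x2 Cartan matrix is
[[2, -1], [-1, 2]].
All simple roots have the same length, so the diagram is simply laced. The associated Dynkin diagram is a chain of 2 nodes with single edges (A_2), so the type is A_2 (the algebra sl(3)).

A_2 (sl(3))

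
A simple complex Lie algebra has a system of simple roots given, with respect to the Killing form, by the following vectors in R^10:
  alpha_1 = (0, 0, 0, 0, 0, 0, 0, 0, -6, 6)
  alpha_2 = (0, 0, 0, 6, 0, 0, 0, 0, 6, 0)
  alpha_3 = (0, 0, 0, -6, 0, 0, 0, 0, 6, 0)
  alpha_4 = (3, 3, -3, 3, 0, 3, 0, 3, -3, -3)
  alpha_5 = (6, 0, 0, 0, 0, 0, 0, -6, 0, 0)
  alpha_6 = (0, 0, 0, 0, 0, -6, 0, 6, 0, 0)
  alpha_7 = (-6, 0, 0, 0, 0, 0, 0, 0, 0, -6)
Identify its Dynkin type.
E7

Compute the Cartan integers a_ij = 2(alpha_i, alpha_j)/(alpha_j, alpha_j); the resulting 7x7 Cartan matrix is
[[2, -1, -1, 0, 0, 0, -1], [-1, 2, 0, 0, 0, 0, 0], [-1, 0, 2, -1, 0, 0, 0], [0, 0, -1, 2, 0, 0, 0], [0, 0, 0, 0, 2, -1, -1], [0, 0, 0, 0, -1, 2, 0], [-1, 0, 0, 0, -1, 0, 2]].
All simple roots have the same length, so the diagram is simply laced. The associated Dynkin diagram is a chain of 6 nodes with one extra node attached to the third node from one end (E_7), so the type is E_7.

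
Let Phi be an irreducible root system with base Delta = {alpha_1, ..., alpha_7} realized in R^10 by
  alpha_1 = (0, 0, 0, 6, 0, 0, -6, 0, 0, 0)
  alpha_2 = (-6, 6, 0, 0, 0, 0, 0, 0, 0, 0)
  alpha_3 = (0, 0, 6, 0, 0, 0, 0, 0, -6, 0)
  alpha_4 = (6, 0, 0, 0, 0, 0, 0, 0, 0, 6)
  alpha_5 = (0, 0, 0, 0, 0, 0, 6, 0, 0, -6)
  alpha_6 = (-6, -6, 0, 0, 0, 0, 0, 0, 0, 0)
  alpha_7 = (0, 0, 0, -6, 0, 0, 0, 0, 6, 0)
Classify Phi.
Compute the Cartan integers a_ij = 2(alpha_i, alpha_j)/(alpha_j, alpha_j); the resulting 7x7 Cartan matrix is
[[2, 0, 0, 0, -1, 0, -1], [0, 2, 0, -1, 0, 0, 0], [0, 0, 2, 0, 0, 0, -1], [0, -1, 0, 2, -1, -1, 0], [-1, 0, 0, -1, 2, 0, 0], [0, 0, 0, -1, 0, 2, 0], [-1, 0, -1, 0, 0, 0, 2]].
All simple roots have the same length, so the diagram is simply laced. The associated Dynkin diagram is a chain of 5 nodes with a fork of two nodes at one end (D_7), so the type is D_7 (the algebra so(14)).

D_7 (so(14))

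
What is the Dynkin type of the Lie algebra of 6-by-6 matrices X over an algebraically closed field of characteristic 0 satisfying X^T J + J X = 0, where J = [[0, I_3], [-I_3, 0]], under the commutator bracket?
This is sp(6), which has dimension 6(6+1)/2 = 21 and rank 6/2 = 3. In the classification of classical Lie algebras, the symplectic algebra sp(2n) has type C_n; here n = 3, so the Dynkin diagram is a chain of 3 nodes with a double edge at one end; the terminal node there is the unique long simple root (C_3). Hence the type is C_3.

C_3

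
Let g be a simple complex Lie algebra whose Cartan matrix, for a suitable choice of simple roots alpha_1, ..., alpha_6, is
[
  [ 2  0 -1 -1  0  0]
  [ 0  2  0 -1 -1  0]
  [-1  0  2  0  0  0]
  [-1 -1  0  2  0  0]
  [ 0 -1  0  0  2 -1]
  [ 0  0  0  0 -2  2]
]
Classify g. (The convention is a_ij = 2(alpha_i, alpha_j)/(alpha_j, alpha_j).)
type C_6

The matrix has rank 6 with 2's on the diagonal. Reading the off-diagonal entries as Dynkin edges (a single edge where a_ij = a_ji = -1; a double or triple edge where a_ij * a_ji = 2 or 3), the diagram is a chain of 6 nodes with a double edge at one end; the terminal node there is the unique long simple root (C_6). One simple-root ordering that puts it in standard form is (alpha_3, alpha_1, alpha_4, alpha_2, alpha_5, alpha_6). So the algebra is type C_6, i.e. sp(12).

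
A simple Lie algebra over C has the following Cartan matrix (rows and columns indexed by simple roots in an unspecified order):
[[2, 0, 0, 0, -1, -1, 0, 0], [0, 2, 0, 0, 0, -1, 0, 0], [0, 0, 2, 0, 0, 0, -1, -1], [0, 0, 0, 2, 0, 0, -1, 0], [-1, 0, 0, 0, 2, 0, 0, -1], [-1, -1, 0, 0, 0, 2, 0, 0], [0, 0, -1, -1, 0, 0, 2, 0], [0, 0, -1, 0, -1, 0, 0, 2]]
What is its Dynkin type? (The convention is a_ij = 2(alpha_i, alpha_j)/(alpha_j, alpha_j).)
The matrix has rank 8 with 2's on the diagonal. Reading the off-diagonal entries as Dynkin edges (a single edge where a_ij = a_ji = -1; a double or triple edge where a_ij * a_ji = 2 or 3), the diagram is a chain of 8 nodes with single edges (A_8). One simple-root ordering that puts it in standard form is (alpha_4, alpha_7, alpha_3, alpha_8, alpha_5, alpha_1, alpha_6, alpha_2). So the algebra is type A_8, i.e. sl(9).

A_8 (sl(9))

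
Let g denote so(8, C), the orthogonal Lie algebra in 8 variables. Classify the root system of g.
This is so(8) with 8 even, which has dimension 8(8-1)/2 = 28 and rank 8/2 = 4. In the classification of classical Lie algebras, the orthogonal algebra so(2n) in an even number of variables has type D_n; here n = 4, so the Dynkin diagram is a chain of 2 nodes with a fork of two nodes at one end (D_4). Hence the type is D_4.

D4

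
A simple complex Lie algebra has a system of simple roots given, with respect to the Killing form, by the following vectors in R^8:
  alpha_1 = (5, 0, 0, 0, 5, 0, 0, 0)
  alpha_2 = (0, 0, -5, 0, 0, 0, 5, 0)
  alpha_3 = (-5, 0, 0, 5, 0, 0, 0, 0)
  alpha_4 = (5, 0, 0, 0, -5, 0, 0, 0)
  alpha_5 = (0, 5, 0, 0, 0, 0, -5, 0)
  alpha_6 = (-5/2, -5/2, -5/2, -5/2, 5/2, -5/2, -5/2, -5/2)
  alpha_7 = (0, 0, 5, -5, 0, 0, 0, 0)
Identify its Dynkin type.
E_7

Compute the Cartan integers a_ij = 2(alpha_i, alpha_j)/(alpha_j, alpha_j); the resulting 7x7 Cartan matrix is
[[2, 0, -1, 0, 0, 0, 0], [0, 2, 0, 0, -1, 0, -1], [-1, 0, 2, -1, 0, 0, -1], [0, 0, -1, 2, 0, -1, 0], [0, -1, 0, 0, 2, 0, 0], [0, 0, 0, -1, 0, 2, 0], [0, -1, -1, 0, 0, 0, 2]].
All simple roots have the same length, so the diagram is simply laced. The associated Dynkin diagram is a chain of 6 nodes with one extra node attached to the third node from one end (E_7), so the type is E_7.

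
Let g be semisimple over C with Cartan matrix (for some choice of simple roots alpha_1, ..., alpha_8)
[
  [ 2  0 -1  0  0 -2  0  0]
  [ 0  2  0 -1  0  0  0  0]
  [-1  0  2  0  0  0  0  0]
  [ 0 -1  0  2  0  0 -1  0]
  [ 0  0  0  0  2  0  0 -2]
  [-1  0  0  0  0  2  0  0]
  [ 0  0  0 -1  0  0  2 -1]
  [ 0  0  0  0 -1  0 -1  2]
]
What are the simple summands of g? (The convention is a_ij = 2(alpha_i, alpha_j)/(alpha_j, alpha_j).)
The diagram associated to this matrix has two connected components: the simple roots {alpha_1, alpha_3, alpha_6} form a chain of 3 nodes with a double edge at one end; the terminal node there is the unique short simple root (B_3), and {alpha_2, alpha_4, alpha_5, alpha_7, alpha_8} form a chain of 5 nodes with a double edge at one end; the terminal node there is the unique long simple root (C_5). A semisimple Lie algebra decomposes uniquely as the direct sum of simple ideals, one per connected component of its Dynkin diagram, so g ≅ B_3 ⊕ C_5 (dimension 21 + 55 = 76).

type B_3 + type C_5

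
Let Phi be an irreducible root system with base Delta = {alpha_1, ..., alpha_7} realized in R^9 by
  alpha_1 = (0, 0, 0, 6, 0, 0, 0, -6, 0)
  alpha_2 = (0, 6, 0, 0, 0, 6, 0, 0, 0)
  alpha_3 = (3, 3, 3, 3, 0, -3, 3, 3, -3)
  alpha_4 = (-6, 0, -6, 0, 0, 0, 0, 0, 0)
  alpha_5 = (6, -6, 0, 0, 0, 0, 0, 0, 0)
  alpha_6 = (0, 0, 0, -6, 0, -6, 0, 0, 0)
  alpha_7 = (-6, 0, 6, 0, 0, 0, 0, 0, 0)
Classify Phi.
Compute the Cartan integers a_ij = 2(alpha_i, alpha_j)/(alpha_j, alpha_j); the resulting 7x7 Cartan matrix is
[[2, 0, 0, 0, 0, -1, 0], [0, 2, 0, 0, -1, -1, 0], [0, 0, 2, -1, 0, 0, 0], [0, 0, -1, 2, -1, 0, 0], [0, -1, 0, -1, 2, 0, -1], [-1, -1, 0, 0, 0, 2, 0], [0, 0, 0, 0, -1, 0, 2]].
All simple roots have the same length, so the diagram is simply laced. The associated Dynkin diagram is a chain of 6 nodes with one extra node attached to the third node from one end (E_7), so the type is E_7.

type E_7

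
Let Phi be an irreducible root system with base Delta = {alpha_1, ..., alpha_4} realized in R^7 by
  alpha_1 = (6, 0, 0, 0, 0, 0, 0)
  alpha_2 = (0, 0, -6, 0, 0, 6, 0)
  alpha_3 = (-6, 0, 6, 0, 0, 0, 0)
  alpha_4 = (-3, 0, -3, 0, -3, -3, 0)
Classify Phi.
Compute the Cartan integers a_ij = 2(alpha_i, alpha_j)/(alpha_j, alpha_j); the resulting 4x4 Cartan matrix is
[[2, 0, -1, -1], [0, 2, -1, 0], [-2, -1, 2, 0], [-1, 0, 0, 2]].
The roots have two lengths (squared-length ratio 2:1); the short ones are alpha_{1,4}. The associated Dynkin diagram is a chain of 4 nodes with a double edge between the middle two (F_4), so the type is F_4.

F_4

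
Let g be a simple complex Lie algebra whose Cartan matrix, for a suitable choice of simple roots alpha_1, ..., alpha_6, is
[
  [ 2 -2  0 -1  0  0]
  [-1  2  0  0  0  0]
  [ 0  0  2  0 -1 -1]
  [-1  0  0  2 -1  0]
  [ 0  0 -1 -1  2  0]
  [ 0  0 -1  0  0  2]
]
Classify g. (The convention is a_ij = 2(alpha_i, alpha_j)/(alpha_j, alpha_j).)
The matrix has rank 6 with 2's on the diagonal. Reading the off-diagonal entries as Dynkin edges (a single edge where a_ij = a_ji = -1; a double or triple edge where a_ij * a_ji = 2 or 3), the diagram is a chain of 6 nodes with a double edge at one end; the terminal node there is the unique short simple root (B_6). One simple-root ordering that puts it in standard form is (alpha_6, alpha_3, alpha_5, alpha_4, alpha_1, alpha_2). So the algebra is type B_6, i.e. so(13).

B_6 (so(13))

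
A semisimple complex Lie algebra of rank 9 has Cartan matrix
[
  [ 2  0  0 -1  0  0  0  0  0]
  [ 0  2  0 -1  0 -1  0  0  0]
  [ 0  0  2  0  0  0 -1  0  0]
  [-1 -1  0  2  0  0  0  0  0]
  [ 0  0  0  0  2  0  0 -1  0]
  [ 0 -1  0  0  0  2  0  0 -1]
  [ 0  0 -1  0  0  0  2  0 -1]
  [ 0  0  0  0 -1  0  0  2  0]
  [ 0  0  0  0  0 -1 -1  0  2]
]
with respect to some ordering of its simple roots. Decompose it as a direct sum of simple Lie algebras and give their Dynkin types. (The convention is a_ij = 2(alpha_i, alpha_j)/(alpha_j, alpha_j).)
The diagram associated to this matrix has two connected components: the simple roots {alpha_5, alpha_8} form a chain of 2 nodes with single edges (A_2), and {alpha_1, alpha_2, alpha_3, alpha_4, alpha_6, alpha_7, alpha_9} form a chain of 7 nodes with single edges (A_7). A semisimple Lie algebra decomposes uniquely as the direct sum of simple ideals, one per connected component of its Dynkin diagram, so g ≅ A_2 ⊕ A_7 (dimension 8 + 63 = 71).

A2 ⊕ A7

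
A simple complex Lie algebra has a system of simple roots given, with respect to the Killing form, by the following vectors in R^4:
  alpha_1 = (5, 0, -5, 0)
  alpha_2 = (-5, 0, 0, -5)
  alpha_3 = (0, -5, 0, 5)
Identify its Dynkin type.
A3

Compute the Cartan integers a_ij = 2(alpha_i, alpha_j)/(alpha_j, alpha_j); the resulting 3x3 Cartan matrix is
[[2, -1, 0], [-1, 2, -1], [0, -1, 2]].
All simple roots have the same length, so the diagram is simply laced. The associated Dynkin diagram is a chain of 3 nodes with single edges (A_3), so the type is A_3 (the algebra sl(4)).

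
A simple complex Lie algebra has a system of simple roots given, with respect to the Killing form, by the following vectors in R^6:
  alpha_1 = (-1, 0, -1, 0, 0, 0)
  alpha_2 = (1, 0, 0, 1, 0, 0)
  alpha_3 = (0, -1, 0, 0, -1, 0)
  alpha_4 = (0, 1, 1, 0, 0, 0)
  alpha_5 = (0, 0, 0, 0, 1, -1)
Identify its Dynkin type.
Compute the Cartan integers a_ij = 2(alpha_i, alpha_j)/(alpha_j, alpha_j); the resulting 5x5 Cartan matrix is
[[2, -1, 0, -1, 0], [-1, 2, 0, 0, 0], [0, 0, 2, -1, -1], [-1, 0, -1, 2, 0], [0, 0, -1, 0, 2]].
All simple roots have the same length, so the diagram is simply laced. The associated Dynkin diagram is a chain of 5 nodes with single edges (A_5), so the type is A_5 (the algebra sl(6)).

A5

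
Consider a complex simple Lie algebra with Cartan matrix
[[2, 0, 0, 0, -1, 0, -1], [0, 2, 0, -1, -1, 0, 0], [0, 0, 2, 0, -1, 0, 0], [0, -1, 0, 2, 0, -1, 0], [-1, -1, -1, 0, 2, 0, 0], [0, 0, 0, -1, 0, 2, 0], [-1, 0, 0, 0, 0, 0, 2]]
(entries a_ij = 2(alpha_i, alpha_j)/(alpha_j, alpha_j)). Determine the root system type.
type E_7

The matrix has rank 7 with 2's on the diagonal. Reading the off-diagonal entries as Dynkin edges (a single edge where a_ij = a_ji = -1; a double or triple edge where a_ij * a_ji = 2 or 3), the diagram is a chain of 6 nodes with one extra node attached to the third node from one end (E_7). One simple-root ordering that puts it in standard form is (alpha_7, alpha_3, alpha_1, alpha_5, alpha_2, alpha_4, alpha_6). So the algebra is type E_7.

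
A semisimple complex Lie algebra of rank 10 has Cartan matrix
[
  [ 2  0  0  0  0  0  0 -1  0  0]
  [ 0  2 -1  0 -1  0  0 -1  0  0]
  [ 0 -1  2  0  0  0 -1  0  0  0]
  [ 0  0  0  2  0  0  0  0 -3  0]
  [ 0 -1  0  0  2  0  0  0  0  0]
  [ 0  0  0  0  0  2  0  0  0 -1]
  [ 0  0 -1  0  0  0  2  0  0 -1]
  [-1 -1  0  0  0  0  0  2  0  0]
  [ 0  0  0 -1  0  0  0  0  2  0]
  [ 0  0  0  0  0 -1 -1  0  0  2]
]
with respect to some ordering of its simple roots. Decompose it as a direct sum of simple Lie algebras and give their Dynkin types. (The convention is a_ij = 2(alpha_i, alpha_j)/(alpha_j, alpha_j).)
The diagram associated to this matrix has two connected components: the simple roots {alpha_1, alpha_2, alpha_3, alpha_5, alpha_6, alpha_7, alpha_8, alpha_10} form a chain of 7 nodes with one extra node attached to the third node from one end (E_8), and {alpha_4, alpha_9} form two nodes joined by a triple edge (G_2). A semisimple Lie algebra decomposes uniquely as the direct sum of simple ideals, one per connected component of its Dynkin diagram, so g ≅ E_8 ⊕ G_2 (dimension 248 + 14 = 262).

E_8 ⊕ G_2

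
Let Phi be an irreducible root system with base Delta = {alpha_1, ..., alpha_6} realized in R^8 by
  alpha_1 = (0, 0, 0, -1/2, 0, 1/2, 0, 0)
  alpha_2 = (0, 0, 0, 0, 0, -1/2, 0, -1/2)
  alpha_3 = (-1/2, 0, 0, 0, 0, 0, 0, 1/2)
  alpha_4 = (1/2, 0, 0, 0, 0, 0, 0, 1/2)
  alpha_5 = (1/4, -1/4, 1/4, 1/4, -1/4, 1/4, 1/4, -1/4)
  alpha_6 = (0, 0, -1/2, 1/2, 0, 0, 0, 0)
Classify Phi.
E_6

Compute the Cartan integers a_ij = 2(alpha_i, alpha_j)/(alpha_j, alpha_j); the resulting 6x6 Cartan matrix is
[[2, -1, 0, 0, 0, -1], [-1, 2, -1, -1, 0, 0], [0, -1, 2, 0, -1, 0], [0, -1, 0, 2, 0, 0], [0, 0, -1, 0, 2, 0], [-1, 0, 0, 0, 0, 2]].
All simple roots have the same length, so the diagram is simply laced. The associated Dynkin diagram is a chain of 5 nodes with one extra node attached to the third node from one end (E_6), so the type is E_6.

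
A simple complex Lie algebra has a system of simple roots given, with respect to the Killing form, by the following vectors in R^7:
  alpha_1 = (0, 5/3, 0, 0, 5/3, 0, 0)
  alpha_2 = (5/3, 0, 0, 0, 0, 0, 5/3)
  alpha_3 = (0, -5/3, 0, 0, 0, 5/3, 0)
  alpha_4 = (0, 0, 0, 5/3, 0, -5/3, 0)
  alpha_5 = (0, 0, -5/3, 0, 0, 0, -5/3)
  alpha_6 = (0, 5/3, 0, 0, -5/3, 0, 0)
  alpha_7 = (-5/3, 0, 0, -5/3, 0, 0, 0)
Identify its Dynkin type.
type D_7

Compute the Cartan integers a_ij = 2(alpha_i, alpha_j)/(alpha_j, alpha_j); the resulting 7x7 Cartan matrix is
[[2, 0, -1, 0, 0, 0, 0], [0, 2, 0, 0, -1, 0, -1], [-1, 0, 2, -1, 0, -1, 0], [0, 0, -1, 2, 0, 0, -1], [0, -1, 0, 0, 2, 0, 0], [0, 0, -1, 0, 0, 2, 0], [0, -1, 0, -1, 0, 0, 2]].
All simple roots have the same length, so the diagram is simply laced. The associated Dynkin diagram is a chain of 5 nodes with a fork of two nodes at one end (D_7), so the type is D_7 (the algebra so(14)).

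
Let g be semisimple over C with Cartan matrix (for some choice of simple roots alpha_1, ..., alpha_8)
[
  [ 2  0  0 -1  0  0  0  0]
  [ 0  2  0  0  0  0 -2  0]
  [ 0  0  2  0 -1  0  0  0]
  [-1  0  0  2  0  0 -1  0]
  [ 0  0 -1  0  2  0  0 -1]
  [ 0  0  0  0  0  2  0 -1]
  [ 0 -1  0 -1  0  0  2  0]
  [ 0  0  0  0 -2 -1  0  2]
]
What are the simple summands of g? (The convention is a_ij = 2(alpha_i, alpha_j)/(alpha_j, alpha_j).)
C4 ⊕ F4

The diagram associated to this matrix has two connected components: the simple roots {alpha_1, alpha_2, alpha_4, alpha_7} form a chain of 4 nodes with a double edge at one end; the terminal node there is the unique long simple root (C_4), and {alpha_3, alpha_5, alpha_6, alpha_8} form a chain of 4 nodes with a double edge between the middle two (F_4). A semisimple Lie algebra decomposes uniquely as the direct sum of simple ideals, one per connected component of its Dynkin diagram, so g ≅ C_4 ⊕ F_4 (dimension 36 + 52 = 88).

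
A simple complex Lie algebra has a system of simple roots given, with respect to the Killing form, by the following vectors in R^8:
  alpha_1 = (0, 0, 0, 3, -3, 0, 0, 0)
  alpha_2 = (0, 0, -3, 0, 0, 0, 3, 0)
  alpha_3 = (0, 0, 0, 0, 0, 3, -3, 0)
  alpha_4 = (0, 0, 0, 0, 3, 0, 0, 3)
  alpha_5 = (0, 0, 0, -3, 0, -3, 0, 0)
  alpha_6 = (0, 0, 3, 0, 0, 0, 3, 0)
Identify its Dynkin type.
D_6 (so(12))

Compute the Cartan integers a_ij = 2(alpha_i, alpha_j)/(alpha_j, alpha_j); the resulting 6x6 Cartan matrix is
[[2, 0, 0, -1, -1, 0], [0, 2, -1, 0, 0, 0], [0, -1, 2, 0, -1, -1], [-1, 0, 0, 2, 0, 0], [-1, 0, -1, 0, 2, 0], [0, 0, -1, 0, 0, 2]].
All simple roots have the same length, so the diagram is simply laced. The associated Dynkin diagram is a chain of 4 nodes with a fork of two nodes at one end (D_6), so the type is D_6 (the algebra so(12)).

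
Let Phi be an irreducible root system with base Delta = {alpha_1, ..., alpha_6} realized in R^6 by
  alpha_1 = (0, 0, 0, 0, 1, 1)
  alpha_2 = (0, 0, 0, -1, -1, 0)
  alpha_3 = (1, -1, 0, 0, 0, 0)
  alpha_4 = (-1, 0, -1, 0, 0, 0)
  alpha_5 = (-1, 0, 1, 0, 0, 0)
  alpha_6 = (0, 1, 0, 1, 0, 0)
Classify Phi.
D6

Compute the Cartan integers a_ij = 2(alpha_i, alpha_j)/(alpha_j, alpha_j); the resulting 6x6 Cartan matrix is
[[2, -1, 0, 0, 0, 0], [-1, 2, 0, 0, 0, -1], [0, 0, 2, -1, -1, -1], [0, 0, -1, 2, 0, 0], [0, 0, -1, 0, 2, 0], [0, -1, -1, 0, 0, 2]].
All simple roots have the same length, so the diagram is simply laced. The associated Dynkin diagram is a chain of 4 nodes with a fork of two nodes at one end (D_6), so the type is D_6 (the algebra so(12)).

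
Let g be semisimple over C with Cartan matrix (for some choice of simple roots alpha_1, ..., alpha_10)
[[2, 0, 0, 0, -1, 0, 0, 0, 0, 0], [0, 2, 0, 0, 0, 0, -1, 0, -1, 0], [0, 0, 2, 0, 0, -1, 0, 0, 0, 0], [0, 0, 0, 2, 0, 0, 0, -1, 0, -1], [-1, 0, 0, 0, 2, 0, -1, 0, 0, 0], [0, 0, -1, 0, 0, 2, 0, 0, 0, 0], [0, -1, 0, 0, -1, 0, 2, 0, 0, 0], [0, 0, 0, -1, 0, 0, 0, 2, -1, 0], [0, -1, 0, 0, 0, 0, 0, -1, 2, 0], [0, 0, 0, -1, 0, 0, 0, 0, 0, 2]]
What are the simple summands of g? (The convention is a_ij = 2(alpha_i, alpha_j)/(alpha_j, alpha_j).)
The diagram associated to this matrix has two connected components: the simple roots {alpha_3, alpha_6} form a chain of 2 nodes with single edges (A_2), and {alpha_1, alpha_2, alpha_4, alpha_5, alpha_7, alpha_8, alpha_9, alpha_10} form a chain of 8 nodes with single edges (A_8). A semisimple Lie algebra decomposes uniquely as the direct sum of simple ideals, one per connected component of its Dynkin diagram, so g ≅ A_2 ⊕ A_8 (dimension 8 + 80 = 88).

A_2 (sl(3)) ⊕ A_8 (sl(9))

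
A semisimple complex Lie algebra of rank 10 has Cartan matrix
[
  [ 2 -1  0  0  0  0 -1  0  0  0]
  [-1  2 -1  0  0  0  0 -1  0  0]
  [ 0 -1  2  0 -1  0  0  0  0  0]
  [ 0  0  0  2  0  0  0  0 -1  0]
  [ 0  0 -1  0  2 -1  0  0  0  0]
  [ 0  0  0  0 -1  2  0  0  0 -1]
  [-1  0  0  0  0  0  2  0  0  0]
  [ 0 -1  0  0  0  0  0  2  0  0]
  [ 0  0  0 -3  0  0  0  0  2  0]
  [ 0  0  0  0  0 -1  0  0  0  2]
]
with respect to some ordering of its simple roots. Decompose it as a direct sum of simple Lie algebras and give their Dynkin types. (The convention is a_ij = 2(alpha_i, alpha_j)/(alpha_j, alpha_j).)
The diagram associated to this matrix has two connected components: the simple roots {alpha_1, alpha_2, alpha_3, alpha_5, alpha_6, alpha_7, alpha_8, alpha_10} form a chain of 7 nodes with one extra node attached to the third node from one end (E_8), and {alpha_4, alpha_9} form two nodes joined by a triple edge (G_2). A semisimple Lie algebra decomposes uniquely as the direct sum of simple ideals, one per connected component of its Dynkin diagram, so g ≅ E_8 ⊕ G_2 (dimension 248 + 14 = 262).

E_8 ⊕ G_2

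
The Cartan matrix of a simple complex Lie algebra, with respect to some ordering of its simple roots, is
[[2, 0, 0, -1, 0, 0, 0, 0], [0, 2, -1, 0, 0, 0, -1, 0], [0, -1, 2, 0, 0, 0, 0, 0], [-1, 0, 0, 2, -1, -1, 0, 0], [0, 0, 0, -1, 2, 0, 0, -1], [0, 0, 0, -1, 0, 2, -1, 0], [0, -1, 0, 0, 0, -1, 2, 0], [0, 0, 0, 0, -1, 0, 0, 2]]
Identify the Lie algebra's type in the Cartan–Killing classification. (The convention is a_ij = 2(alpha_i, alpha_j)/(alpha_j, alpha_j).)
The matrix has rank 8 with 2's on the diagonal. Reading the off-diagonal entries as Dynkin edges (a single edge where a_ij = a_ji = -1; a double or triple edge where a_ij * a_ji = 2 or 3), the diagram is a chain of 7 nodes with one extra node attached to the third node from one end (E_8). One simple-root ordering that puts it in standard form is (alpha_8, alpha_1, alpha_5, alpha_4, alpha_6, alpha_7, alpha_2, alpha_3). So the algebra is type E_8.

E8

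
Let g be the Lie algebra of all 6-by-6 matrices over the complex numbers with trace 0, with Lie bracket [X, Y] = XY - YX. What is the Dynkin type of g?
type A_5

This is sl(6), which has dimension 6^2 - 1 = 35 and rank 6 - 1 = 5 (a Cartan subalgebra is the diagonal traceless matrices). In the classification of classical Lie algebras, the special linear algebra sl(n+1) has type A_n; here n = 5, so the Dynkin diagram is a chain of 5 nodes with single edges (A_5). Hence the type is A_5.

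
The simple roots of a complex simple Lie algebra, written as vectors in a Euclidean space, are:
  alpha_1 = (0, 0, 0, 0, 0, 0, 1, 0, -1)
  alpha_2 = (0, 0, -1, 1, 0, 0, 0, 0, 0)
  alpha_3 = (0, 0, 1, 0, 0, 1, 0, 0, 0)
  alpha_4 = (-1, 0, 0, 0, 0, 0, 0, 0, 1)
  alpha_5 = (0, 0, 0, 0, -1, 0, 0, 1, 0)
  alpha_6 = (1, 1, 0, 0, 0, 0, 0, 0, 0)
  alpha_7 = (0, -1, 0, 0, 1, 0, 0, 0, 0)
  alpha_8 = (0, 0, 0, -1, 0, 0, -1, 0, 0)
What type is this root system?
Compute the Cartan integers a_ij = 2(alpha_i, alpha_j)/(alpha_j, alpha_j); the resulting 8x8 Cartan matrix is
[[2, 0, 0, -1, 0, 0, 0, -1], [0, 2, -1, 0, 0, 0, 0, -1], [0, -1, 2, 0, 0, 0, 0, 0], [-1, 0, 0, 2, 0, -1, 0, 0], [0, 0, 0, 0, 2, 0, -1, 0], [0, 0, 0, -1, 0, 2, -1, 0], [0, 0, 0, 0, -1, -1, 2, 0], [-1, -1, 0, 0, 0, 0, 0, 2]].
All simple roots have the same length, so the diagram is simply laced. The associated Dynkin diagram is a chain of 8 nodes with single edges (A_8), so the type is A_8 (the algebra sl(9)).

A_8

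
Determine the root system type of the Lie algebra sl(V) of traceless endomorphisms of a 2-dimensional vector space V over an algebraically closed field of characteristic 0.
This is sl(2), which has dimension 2^2 - 1 = 3 and rank 2 - 1 = 1 (a Cartan subalgebra is the diagonal traceless matrices). In the classification of classical Lie algebras, the special linear algebra sl(n+1) has type A_n; here n = 1, so the Dynkin diagram is a chain of 1 nodes with single edges (A_1). Hence the type is A_1.

A_1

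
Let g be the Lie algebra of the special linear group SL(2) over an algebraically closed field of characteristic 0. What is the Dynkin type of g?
A1

This is sl(2), which has dimension 2^2 - 1 = 3 and rank 2 - 1 = 1 (a Cartan subalgebra is the diagonal traceless matrices). In the classification of classical Lie algebras, the special linear algebra sl(n+1) has type A_n; here n = 1, so the Dynkin diagram is a chain of 1 nodes with single edges (A_1). Hence the type is A_1.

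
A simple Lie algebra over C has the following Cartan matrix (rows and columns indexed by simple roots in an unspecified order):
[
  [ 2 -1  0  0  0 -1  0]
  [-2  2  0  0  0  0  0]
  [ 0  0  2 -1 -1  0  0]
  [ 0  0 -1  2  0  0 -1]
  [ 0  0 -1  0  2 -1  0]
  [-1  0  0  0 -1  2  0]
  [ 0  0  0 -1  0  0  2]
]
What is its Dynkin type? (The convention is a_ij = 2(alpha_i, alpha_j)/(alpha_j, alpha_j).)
The matrix has rank 7 with 2's on the diagonal. Reading the off-diagonal entries as Dynkin edges (a single edge where a_ij = a_ji = -1; a double or triple edge where a_ij * a_ji = 2 or 3), the diagram is a chain of 7 nodes with a double edge at one end; the terminal node there is the unique long simple root (C_7). One simple-root ordering that puts it in standard form is (alpha_7, alpha_4, alpha_3, alpha_5, alpha_6, alpha_1, alpha_2). So the algebra is type C_7, i.e. sp(14).

type C_7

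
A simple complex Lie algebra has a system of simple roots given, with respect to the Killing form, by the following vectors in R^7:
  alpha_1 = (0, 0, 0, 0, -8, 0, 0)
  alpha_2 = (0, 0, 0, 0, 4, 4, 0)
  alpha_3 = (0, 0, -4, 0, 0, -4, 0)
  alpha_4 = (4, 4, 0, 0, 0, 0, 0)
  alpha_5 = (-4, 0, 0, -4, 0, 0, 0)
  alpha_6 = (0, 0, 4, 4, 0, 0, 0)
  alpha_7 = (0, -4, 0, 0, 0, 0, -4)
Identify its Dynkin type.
C_7

Compute the Cartan integers a_ij = 2(alpha_i, alpha_j)/(alpha_j, alpha_j); the resulting 7x7 Cartan matrix is
[[2, -2, 0, 0, 0, 0, 0], [-1, 2, -1, 0, 0, 0, 0], [0, -1, 2, 0, 0, -1, 0], [0, 0, 0, 2, -1, 0, -1], [0, 0, 0, -1, 2, -1, 0], [0, 0, -1, 0, -1, 2, 0], [0, 0, 0, -1, 0, 0, 2]].
The roots have two lengths (squared-length ratio 2:1); the short ones are alpha_{2,3,4,5,6,7}. The associated Dynkin diagram is a chain of 7 nodes with a double edge at one end; the terminal node there is the unique long simple root (C_7), so the type is C_7 (the algebra sp(14)).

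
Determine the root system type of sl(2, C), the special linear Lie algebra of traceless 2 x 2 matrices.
A_1 (sl(2))

This is sl(2), which has dimension 2^2 - 1 = 3 and rank 2 - 1 = 1 (a Cartan subalgebra is the diagonal traceless matrices). In the classification of classical Lie algebras, the special linear algebra sl(n+1) has type A_n; here n = 1, so the Dynkin diagram is a chain of 1 nodes with single edges (A_1). Hence the type is A_1.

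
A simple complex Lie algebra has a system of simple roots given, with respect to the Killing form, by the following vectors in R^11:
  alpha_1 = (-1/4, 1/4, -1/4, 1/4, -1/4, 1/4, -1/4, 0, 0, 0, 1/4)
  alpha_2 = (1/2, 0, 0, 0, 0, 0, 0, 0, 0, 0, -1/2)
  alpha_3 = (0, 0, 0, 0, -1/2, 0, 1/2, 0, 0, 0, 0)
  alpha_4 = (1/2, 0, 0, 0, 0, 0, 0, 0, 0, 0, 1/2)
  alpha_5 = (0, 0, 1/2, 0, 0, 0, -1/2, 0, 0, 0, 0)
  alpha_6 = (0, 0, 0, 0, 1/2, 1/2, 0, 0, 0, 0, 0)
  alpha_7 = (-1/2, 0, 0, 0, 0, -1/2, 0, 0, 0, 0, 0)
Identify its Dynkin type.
E7

Compute the Cartan integers a_ij = 2(alpha_i, alpha_j)/(alpha_j, alpha_j); the resulting 7x7 Cartan matrix is
[[2, -1, 0, 0, 0, 0, 0], [-1, 2, 0, 0, 0, 0, -1], [0, 0, 2, 0, -1, -1, 0], [0, 0, 0, 2, 0, 0, -1], [0, 0, -1, 0, 2, 0, 0], [0, 0, -1, 0, 0, 2, -1], [0, -1, 0, -1, 0, -1, 2]].
All simple roots have the same length, so the diagram is simply laced. The associated Dynkin diagram is a chain of 6 nodes with one extra node attached to the third node from one end (E_7), so the type is E_7.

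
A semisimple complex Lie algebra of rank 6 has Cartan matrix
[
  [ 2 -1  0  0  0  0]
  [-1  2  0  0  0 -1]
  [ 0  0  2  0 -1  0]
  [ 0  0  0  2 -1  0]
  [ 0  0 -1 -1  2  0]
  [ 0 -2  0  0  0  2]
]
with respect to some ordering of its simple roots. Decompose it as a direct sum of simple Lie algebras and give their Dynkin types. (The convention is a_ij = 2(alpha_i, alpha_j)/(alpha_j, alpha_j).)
A_3 + C_3

The diagram associated to this matrix has two connected components: the simple roots {alpha_3, alpha_4, alpha_5} form a chain of 3 nodes with single edges (A_3), and {alpha_1, alpha_2, alpha_6} form a chain of 3 nodes with a double edge at one end; the terminal node there is the unique long simple root (C_3). A semisimple Lie algebra decomposes uniquely as the direct sum of simple ideals, one per connected component of its Dynkin diagram, so g ≅ A_3 ⊕ C_3 (dimension 15 + 21 = 36).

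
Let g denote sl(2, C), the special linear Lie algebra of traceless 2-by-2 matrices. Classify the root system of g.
A1

This is sl(2), which has dimension 2^2 - 1 = 3 and rank 2 - 1 = 1 (a Cartan subalgebra is the diagonal traceless matrices). In the classification of classical Lie algebras, the special linear algebra sl(n+1) has type A_n; here n = 1, so the Dynkin diagram is a chain of 1 nodes with single edges (A_1). Hence the type is A_1.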